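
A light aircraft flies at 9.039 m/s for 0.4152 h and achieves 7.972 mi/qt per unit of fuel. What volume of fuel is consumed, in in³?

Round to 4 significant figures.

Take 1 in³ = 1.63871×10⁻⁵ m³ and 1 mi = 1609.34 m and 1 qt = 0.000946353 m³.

0.4152 h → 1494.72 s
d = v × t = 9.039 × 1494.72 = 13510.8 m
7.972 mi/qt → 1.35569×10⁷ m/m³
V = d / (distance per unit fuel) = 13510.8 / 1.35569×10⁷ = 9.966×10⁻⁴ m³
In in³: 9.966×10⁻⁴ / 1.63871×10⁻⁵ = 60.8161 in³

60.82 in³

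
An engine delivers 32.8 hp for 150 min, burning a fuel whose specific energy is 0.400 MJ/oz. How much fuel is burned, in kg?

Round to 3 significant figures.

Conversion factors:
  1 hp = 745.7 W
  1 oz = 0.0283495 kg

15.6 kg

32.8 hp → 24459 W
150 min → 9000 s
E = P × t = 24459 × 9000 = 2.20131×10⁸ J
0.400 MJ/oz → 1.41096×10⁷ J/kg
m = E / e_s = 2.20131×10⁸ / 1.41096×10⁷ = 15.6015 kg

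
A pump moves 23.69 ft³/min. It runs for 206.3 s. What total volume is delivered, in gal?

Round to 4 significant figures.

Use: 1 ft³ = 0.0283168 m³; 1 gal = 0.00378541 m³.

23.69 ft³/min → 0.0111804 m³/s
V = Q × t = 0.0111804 × 206.3 = 2.30652 m³
In gal: 2.30652 / 0.00378541 = 609.318 gal

609.3 gal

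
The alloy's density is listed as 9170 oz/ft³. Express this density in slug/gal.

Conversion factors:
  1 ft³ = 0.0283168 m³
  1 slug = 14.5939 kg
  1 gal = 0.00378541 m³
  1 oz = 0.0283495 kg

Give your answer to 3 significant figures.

2.38 slug/gal

9170 oz/ft³ × 0.0283495 kg/oz ÷ 0.0283168 m³/ft³ = 9180.59 kg/m³
9180.59 kg/m³ ÷ 14.5939 kg/slug × 0.00378541 m³/gal = 2.38129 slug/gal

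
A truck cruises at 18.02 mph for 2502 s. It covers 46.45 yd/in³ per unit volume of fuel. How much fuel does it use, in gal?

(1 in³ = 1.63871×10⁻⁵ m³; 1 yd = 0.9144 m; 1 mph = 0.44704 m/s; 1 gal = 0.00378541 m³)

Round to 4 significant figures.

18.02 mph → 8.05566 m/s
d = v × t = 8.05566 × 2502 = 20155.3 m
46.45 yd/in³ → 2.59191×10⁶ m/m³
V = d / (distance per unit fuel) = 20155.3 / 2.59191×10⁶ = 0.00777623 m³
In gal: 0.00777623 / 0.00378541 = 2.05426 gal

2.054 gal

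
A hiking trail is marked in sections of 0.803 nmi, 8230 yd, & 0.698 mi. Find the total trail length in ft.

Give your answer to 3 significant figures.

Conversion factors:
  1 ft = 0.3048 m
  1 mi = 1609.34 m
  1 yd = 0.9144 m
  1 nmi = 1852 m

3.33×10⁴ ft

0.803 nmi × 1852 → 1487.16 m
8230 yd × 0.9144 → 7525.51 m
0.698 mi × 1609.34 → 1123.32 m
Total: 1487.16 + 7525.51 + 1123.32 = 10136 m
In ft: 10136 / 0.3048 = 33254.6 ft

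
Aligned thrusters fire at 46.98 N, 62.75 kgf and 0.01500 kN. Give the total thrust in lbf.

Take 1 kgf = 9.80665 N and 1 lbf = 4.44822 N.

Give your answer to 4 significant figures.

152.3 lbf

46.98 N (already N)
62.75 kgf × 9.80665 = 615.367 N
0.01500 kN × 1000 = 15 N
Total: 46.98 + 615.367 + 15 = 677.347 N
In lbf: 677.347 / 4.44822 = 152.274 lbf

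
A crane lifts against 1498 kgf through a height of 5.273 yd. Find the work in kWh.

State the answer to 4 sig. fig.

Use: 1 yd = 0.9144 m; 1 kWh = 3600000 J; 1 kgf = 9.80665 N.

1498 kgf × 9.80665 → 14690.4 N
5.273 yd × 0.9144 → 4.82163 m
W = F × d = 14690.4 N × 4.82163 m = 70831.7 J
70831.7 J ÷ (3600000 J/kWh) = 0.0196755 kWh

0.01968 kWh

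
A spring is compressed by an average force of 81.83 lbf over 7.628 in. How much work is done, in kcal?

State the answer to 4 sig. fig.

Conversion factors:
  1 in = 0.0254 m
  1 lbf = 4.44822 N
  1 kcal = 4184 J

81.83 lbf × 4.44822 = 363.998 N
7.628 in × 0.0254 = 0.193751 m
W = F × d = 363.998 N × 0.193751 m = 70.525 J
70.525 J ÷ (4184 J/kcal) = 0.0168559 kcal

0.01686 kcal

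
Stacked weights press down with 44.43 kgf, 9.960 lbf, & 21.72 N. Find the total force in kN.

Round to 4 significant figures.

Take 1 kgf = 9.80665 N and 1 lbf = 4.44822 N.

0.5017 kN

44.43 kgf × 9.80665 = 435.709 N
9.960 lbf × 4.44822 = 44.3043 N
21.72 N (already N)
Sum: 435.709 + 44.3043 + 21.72 = 501.733 N
In kN: 501.733 / 1000 = 0.501733 kN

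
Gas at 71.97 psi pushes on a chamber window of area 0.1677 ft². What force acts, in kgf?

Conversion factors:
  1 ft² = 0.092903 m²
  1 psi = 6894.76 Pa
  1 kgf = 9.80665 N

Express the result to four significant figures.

71.97 psi × 6894.76 = 496216 Pa
0.1677 ft² × 0.092903 = 0.0155798 m²
F = P × A = 496216 Pa × 0.0155798 m² = 7730.95 N
7730.95 N ÷ (9.80665 N/kgf) = 788.338 kgf

788.3 kgf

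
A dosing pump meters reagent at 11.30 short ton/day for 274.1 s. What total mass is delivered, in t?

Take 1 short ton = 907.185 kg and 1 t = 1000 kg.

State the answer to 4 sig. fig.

11.30 short ton/day → 0.118648 kg/s
m = ṁ × t = 0.118648 × 274.1 = 32.5214 kg
In t: 32.5214 / 1000 = 0.0325214 t

0.03252 t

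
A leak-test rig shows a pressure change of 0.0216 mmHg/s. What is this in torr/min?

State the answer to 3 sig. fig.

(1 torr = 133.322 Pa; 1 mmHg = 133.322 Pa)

1.30 torr/min

0.0216 mmHg/s × 133.322 Pa/mmHg = 2.87976 Pa/s
2.87976 Pa/s ÷ 133.322 Pa/torr × 60 s/min = 1.296 torr/min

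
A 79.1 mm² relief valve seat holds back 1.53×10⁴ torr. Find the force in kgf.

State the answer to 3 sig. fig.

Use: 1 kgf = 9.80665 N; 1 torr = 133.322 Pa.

1.53×10⁴ torr × 133.322 = 2.03983×10⁶ Pa
79.1 mm² × 10⁻⁶ = 7.91×10⁻⁵ m²
F = P × A = 2.03983×10⁶ Pa × 7.91×10⁻⁵ m² = 161.351 N
161.351 N ÷ (9.80665 N/kgf) = 16.4532 kgf

16.5 kgf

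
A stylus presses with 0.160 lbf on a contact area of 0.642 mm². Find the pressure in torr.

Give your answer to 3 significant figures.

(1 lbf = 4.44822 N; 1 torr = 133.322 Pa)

0.160 lbf × 4.44822 → 0.711715 N
0.642 mm² × 10⁻⁶ → 6.42×10⁻⁷ m²
P = F / A = 0.711715 N / 6.42×10⁻⁷ m² = 1.10859×10⁶ Pa
1.10859×10⁶ Pa ÷ (133.322 Pa/torr) = 8315.13 torr

8320 torr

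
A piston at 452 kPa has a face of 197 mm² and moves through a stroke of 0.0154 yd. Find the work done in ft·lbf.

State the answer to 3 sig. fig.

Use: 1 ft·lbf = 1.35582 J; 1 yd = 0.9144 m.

452 kPa → 452000 Pa
197 mm² → 1.97×10⁻⁴ m²
F = P × A = 452000 × 1.97×10⁻⁴ = 89.044 N
0.0154 yd → 0.0140818 m
W = F × d = 89.044 × 0.0140818 = 1.2539 J
In ft·lbf: 1.2539 / 1.35582 = 0.924828 ft·lbf

0.925 ft·lbf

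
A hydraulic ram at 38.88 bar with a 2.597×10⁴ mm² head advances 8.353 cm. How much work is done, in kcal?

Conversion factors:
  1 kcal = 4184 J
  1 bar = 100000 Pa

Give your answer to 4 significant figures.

38.88 bar → 3.888×10⁶ Pa
2.597×10⁴ mm² → 0.02597 m²
F = P × A = 3.888×10⁶ × 0.02597 = 100971 N
8.353 cm → 0.08353 m
W = F × d = 100971 × 0.08353 = 8434.11 J
In kcal: 8434.11 / 4184 = 2.0158 kcal

2.016 kcal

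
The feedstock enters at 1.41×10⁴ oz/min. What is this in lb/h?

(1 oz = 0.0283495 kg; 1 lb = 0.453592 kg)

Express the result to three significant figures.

5.29×10⁴ lb/h

1.41×10⁴ oz/min × 0.0283495 kg/oz ÷ 60 s/min = 6.66213 kg/s
6.66213 kg/s ÷ 0.453592 kg/lb × 3600 s/h = 52875 lb/h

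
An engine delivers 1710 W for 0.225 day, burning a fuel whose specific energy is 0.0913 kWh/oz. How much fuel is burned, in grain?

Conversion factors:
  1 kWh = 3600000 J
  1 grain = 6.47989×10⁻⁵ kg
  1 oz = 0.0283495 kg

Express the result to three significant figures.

4.42×10⁴ grain

0.225 day → 19440 s
E = P × t = 1710 × 19440 = 3.32424×10⁷ J
0.0913 kWh/oz → 1.15939×10⁷ J/kg
m = E / e_s = 3.32424×10⁷ / 1.15939×10⁷ = 2.86723 kg
In grain: 2.86723 / 6.47989×10⁻⁵ = 44248.1 grain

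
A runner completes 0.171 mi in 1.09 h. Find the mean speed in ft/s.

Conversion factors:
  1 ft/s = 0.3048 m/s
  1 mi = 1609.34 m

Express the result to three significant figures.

0.171 mi × 1609.34 → 275.197 m
1.09 h × 3600 → 3924 s
v = d / t = 275.197 m / 3924 s = 0.0701318 m/s
0.0701318 m/s ÷ (0.3048 m/s/ft/s) = 0.230091 ft/s

0.230 ft/s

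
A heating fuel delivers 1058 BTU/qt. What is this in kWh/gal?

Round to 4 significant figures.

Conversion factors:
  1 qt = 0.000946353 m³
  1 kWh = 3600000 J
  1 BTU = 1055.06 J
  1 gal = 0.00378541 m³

1058 BTU/qt × 1055.06 J/BTU ÷ 0.000946353 m³/qt = 1.17953×10⁹ J/m³
1.17953×10⁹ J/m³ ÷ 3600000 J/kWh × 0.00378541 m³/gal = 1.24028 kWh/gal

1.240 kWh/gal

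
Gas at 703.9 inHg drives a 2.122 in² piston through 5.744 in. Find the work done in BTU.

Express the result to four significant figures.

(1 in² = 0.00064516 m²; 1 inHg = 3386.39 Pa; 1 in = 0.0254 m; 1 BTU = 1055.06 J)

0.4513 BTU

703.9 inHg → 2.38368×10⁶ Pa
2.122 in² → 0.00136903 m²
F = P × A = 2.38368×10⁶ × 0.00136903 = 3263.33 N
5.744 in → 0.145898 m
W = F × d = 3263.33 × 0.145898 = 476.113 J
In BTU: 476.113 / 1055.06 = 0.451266 BTU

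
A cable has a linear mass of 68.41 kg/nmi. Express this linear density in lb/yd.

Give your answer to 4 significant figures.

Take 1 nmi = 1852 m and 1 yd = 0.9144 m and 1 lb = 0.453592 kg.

68.41 kg/nmi ÷ 1852 m/nmi = 0.0369384 kg/m
0.0369384 kg/m ÷ 0.453592 kg/lb × 0.9144 m/yd = 0.0744644 lb/yd

0.07446 lb/yd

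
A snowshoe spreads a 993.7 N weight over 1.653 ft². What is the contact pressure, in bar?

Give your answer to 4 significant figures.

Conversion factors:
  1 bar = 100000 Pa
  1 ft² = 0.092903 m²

0.06471 bar

1.653 ft² × 0.092903 → 0.153569 m²
P = F / A = 993.7 N / 0.153569 m² = 6470.71 Pa
6470.71 Pa ÷ (100000 Pa/bar) = 0.0647071 bar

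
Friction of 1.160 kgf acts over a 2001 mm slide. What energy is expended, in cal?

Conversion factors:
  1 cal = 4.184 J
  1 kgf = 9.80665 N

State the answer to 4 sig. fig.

1.160 kgf × 9.80665 = 11.3757 N
2001 mm × 0.001 = 2.001 m
W = F × d = 11.3757 N × 2.001 m = 22.7628 J
22.7628 J ÷ (4.184 J/cal) = 5.44044 cal

5.440 cal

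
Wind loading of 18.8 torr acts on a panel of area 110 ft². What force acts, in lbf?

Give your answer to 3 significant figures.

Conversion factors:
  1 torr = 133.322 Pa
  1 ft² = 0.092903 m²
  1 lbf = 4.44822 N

18.8 torr × 133.322 = 2506.45 Pa
110 ft² × 0.092903 = 10.2193 m²
F = P × A = 2506.45 Pa × 10.2193 m² = 25614.2 N
25614.2 N ÷ (4.44822 N/lbf) = 5758.3 lbf

5760 lbf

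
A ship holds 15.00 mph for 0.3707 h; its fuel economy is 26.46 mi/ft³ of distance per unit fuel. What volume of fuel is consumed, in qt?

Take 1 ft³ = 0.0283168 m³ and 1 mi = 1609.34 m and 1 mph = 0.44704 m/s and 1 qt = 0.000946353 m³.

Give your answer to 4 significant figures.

15.00 mph → 6.7056 m/s
0.3707 h → 1334.52 s
d = v × t = 6.7056 × 1334.52 = 8948.76 m
26.46 mi/ft³ → 1.50381×10⁶ m/m³
V = d / (distance per unit fuel) = 8948.76 / 1.50381×10⁶ = 0.00595073 m³
In qt: 0.00595073 / 0.000946353 = 6.28807 qt

6.288 qt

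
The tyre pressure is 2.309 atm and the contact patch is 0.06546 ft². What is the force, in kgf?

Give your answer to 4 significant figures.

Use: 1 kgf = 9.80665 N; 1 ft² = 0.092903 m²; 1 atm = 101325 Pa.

145.1 kgf

2.309 atm × 101325 = 233959 Pa
0.06546 ft² × 0.092903 = 0.00608143 m²
F = P × A = 233959 Pa × 0.00608143 m² = 1422.81 N
1422.81 N ÷ (9.80665 N/kgf) = 145.086 kgf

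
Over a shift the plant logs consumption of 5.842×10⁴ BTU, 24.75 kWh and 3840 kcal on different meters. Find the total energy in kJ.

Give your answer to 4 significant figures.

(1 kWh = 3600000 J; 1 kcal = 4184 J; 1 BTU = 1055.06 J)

5.842×10⁴ BTU × 1055.06 = 6.16366×10⁷ J
24.75 kWh × 3600000 = 8.91×10⁷ J
3840 kcal × 4184 = 1.60666×10⁷ J
Total: 6.16366×10⁷ + 8.91×10⁷ + 1.60666×10⁷ = 1.66803×10⁸ J
In kJ: 1.66803×10⁸ / 1000 = 166803 kJ

1.668×10⁵ kJ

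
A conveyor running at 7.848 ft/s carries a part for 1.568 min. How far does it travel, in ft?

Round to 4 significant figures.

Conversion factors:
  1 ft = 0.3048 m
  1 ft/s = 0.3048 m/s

738.3 ft

7.848 ft/s × 0.3048 → 2.39207 m/s
1.568 min × 60 → 94.08 s
d = v × t = 2.39207 m/s × 94.08 s = 225.046 m
225.046 m ÷ (0.3048 m/ft) = 738.34 ft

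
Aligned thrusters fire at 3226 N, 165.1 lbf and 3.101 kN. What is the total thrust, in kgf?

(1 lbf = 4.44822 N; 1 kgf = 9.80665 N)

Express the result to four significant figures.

3226 N (already N)
165.1 lbf × 4.44822 = 734.401 N
3.101 kN × 1000 = 3101 N
Combined: 3226 + 734.401 + 3101 = 7061.4 N
In kgf: 7061.4 / 9.80665 = 720.062 kgf

720.1 kgf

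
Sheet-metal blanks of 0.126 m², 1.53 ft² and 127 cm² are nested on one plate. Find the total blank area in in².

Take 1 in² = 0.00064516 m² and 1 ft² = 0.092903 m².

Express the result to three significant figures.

0.126 m² (already m²)
1.53 ft² × 0.092903 = 0.142142 m²
127 cm² × 0.0001 = 0.0127 m²
Sum: 0.126 + 0.142142 + 0.0127 = 0.280842 m²
In in²: 0.280842 / 0.00064516 = 435.306 in²

435 in²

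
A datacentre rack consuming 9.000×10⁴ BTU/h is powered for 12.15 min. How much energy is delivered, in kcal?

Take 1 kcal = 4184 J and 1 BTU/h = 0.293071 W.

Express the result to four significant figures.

4596 kcal

9.000×10⁴ BTU/h × 0.293071 → 26376.4 W
12.15 min × 60 → 729 s
E = P × t = 26376.4 W × 729 s = 1.92284×10⁷ J
1.92284×10⁷ J ÷ (4184 J/kcal) = 4595.7 kcal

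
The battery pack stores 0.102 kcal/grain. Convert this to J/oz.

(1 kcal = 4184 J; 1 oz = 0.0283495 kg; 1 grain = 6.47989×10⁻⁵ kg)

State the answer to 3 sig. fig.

1.87×10⁵ J/oz

0.102 kcal/grain × 4184 J/kcal ÷ 6.47989×10⁻⁵ kg/grain = 6.58604×10⁶ J/kg
6.58604×10⁶ J/kg × 0.0283495 kg/oz = 186711 J/oz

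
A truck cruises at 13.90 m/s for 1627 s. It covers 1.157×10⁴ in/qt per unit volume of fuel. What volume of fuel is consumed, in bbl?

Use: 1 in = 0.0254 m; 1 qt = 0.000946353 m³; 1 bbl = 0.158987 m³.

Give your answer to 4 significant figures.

0.4581 bbl

d = v × t = 13.9 × 1627 = 22615.3 m
1.157×10⁴ in/qt → 310537 m/m³
V = d / (distance per unit fuel) = 22615.3 / 310537 = 0.0728264 m³
In bbl: 0.0728264 / 0.158987 = 0.458065 bbl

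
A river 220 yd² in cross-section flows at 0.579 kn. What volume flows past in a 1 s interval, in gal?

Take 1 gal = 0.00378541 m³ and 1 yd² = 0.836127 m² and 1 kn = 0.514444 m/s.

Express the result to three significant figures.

0.579 kn × 0.514444 = 0.297863 m/s
220 yd² × 0.836127 = 183.948 m²
V = v × A × t = 0.297863 m/s × 183.948 m² × 1 s = 54.7913 m³
54.7913 m³ ÷ (0.00378541 m³/gal) = 14474.3 gal

1.45×10⁴ gal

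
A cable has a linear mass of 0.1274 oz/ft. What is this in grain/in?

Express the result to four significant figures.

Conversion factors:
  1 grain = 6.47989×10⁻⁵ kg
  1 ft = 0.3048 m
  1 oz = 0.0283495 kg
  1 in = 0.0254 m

0.1274 oz/ft × 0.0283495 kg/oz ÷ 0.3048 m/ft = 0.0118495 kg/m
0.0118495 kg/m ÷ 6.47989×10⁻⁵ kg/grain × 0.0254 m/in = 4.64479 grain/in

4.645 grain/in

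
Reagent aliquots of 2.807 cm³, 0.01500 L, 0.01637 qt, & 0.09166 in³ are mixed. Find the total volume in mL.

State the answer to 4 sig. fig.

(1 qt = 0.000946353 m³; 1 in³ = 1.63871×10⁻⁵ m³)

34.80 mL

2.807 cm³ × 10⁻⁶ → 2.807×10⁻⁶ m³
0.01500 L × 0.001 → 1.5×10⁻⁵ m³
0.01637 qt × 0.000946353 → 1.54918×10⁻⁵ m³
0.09166 in³ × 1.63871×10⁻⁵ → 1.50204×10⁻⁶ m³
Total: 2.807×10⁻⁶ + 1.5×10⁻⁵ + 1.54918×10⁻⁵ + 1.50204×10⁻⁶ = 3.48008×10⁻⁵ m³
In mL: 3.48008×10⁻⁵ / 10⁻⁶ = 34.8008 mL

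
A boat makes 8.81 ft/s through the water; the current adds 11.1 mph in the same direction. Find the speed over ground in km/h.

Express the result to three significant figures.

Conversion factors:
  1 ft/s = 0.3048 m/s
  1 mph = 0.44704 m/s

27.5 km/h

8.81 ft/s × 0.3048 = 2.68529 m/s
11.1 mph × 0.44704 = 4.96214 m/s
Sum: 2.68529 + 4.96214 = 7.64743 m/s
In km/h: 7.64743 / (1/3.6) = 27.5307 km/h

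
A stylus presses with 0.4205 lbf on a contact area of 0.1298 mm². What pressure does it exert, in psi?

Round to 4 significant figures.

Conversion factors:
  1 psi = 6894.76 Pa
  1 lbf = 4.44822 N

0.4205 lbf × 4.44822 = 1.87048 N
0.1298 mm² × 10⁻⁶ = 1.298×10⁻⁷ m²
P = F / A = 1.87048 N / 1.298×10⁻⁷ m² = 1.44105×10⁷ Pa
1.44105×10⁷ Pa ÷ (6894.76 Pa/psi) = 2090.07 psi

2090 psi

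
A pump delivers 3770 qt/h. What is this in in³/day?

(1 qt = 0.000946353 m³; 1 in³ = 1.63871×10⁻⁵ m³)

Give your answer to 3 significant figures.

5.23×10⁶ in³/day

3770 qt/h × 0.000946353 m³/qt ÷ 3600 s/h = 9.91042×10⁻⁴ m³/s
9.91042×10⁻⁴ m³/s ÷ 1.63871×10⁻⁵ m³/in³ × 86400 s/day = 5.22521×10⁶ in³/day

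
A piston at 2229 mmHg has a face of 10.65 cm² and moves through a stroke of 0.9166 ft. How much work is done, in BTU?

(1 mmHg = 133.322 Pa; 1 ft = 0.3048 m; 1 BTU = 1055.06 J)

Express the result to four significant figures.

2229 mmHg → 297175 Pa
10.65 cm² → 0.001065 m²
F = P × A = 297175 × 0.001065 = 316.491 N
0.9166 ft → 0.27938 m
W = F × d = 316.491 × 0.27938 = 88.4213 J
In BTU: 88.4213 / 1055.06 = 0.0838069 BTU

0.08381 BTU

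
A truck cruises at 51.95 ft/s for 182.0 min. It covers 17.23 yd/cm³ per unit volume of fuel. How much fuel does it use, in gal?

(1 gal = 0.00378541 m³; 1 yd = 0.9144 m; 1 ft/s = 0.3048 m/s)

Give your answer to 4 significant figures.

51.95 ft/s → 15.8344 m/s
182.0 min → 10920 s
d = v × t = 15.8344 × 10920 = 172912 m
17.23 yd/cm³ → 1.57551×10⁷ m/m³
V = d / (distance per unit fuel) = 172912 / 1.57551×10⁷ = 0.010975 m³
In gal: 0.010975 / 0.00378541 = 2.89929 gal

2.899 gal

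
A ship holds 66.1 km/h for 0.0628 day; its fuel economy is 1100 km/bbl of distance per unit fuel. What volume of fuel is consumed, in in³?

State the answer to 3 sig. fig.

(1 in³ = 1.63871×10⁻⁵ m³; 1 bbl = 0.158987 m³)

879 in³

66.1 km/h → 18.3611 m/s
0.0628 day → 5425.92 s
d = v × t = 18.3611 × 5425.92 = 99625.9 m
1100 km/bbl → 6.9188×10⁶ m/m³
V = d / (distance per unit fuel) = 99625.9 / 6.9188×10⁶ = 0.0143993 m³
In in³: 0.0143993 / 1.63871×10⁻⁵ = 878.697 in³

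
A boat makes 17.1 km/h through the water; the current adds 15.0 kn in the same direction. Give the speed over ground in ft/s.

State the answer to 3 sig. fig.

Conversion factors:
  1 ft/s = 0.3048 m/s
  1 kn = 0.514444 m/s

40.9 ft/s

17.1 km/h × (1/3.6) = 4.75 m/s
15.0 kn × 0.514444 = 7.71666 m/s
Sum: 4.75 + 7.71666 = 12.4667 m/s
In ft/s: 12.4667 / 0.3048 = 40.9012 ft/s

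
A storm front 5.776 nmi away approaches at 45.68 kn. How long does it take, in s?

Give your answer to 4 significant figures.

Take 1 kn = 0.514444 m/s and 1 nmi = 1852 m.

5.776 nmi × 1852 → 10697.2 m
45.68 kn × 0.514444 → 23.4998 m/s
t = d / v = 10697.2 m / 23.4998 m/s = 455.204 s

455.2 s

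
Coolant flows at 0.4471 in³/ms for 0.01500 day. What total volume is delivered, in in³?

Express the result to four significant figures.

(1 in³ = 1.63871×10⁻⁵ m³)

0.4471 in³/ms → 0.00732667 m³/s
0.01500 day → 1296 s
V = Q × t = 0.00732667 × 1296 = 9.49536 m³
In in³: 9.49536 / 1.63871×10⁻⁵ = 579441 in³

5.794×10⁵ in³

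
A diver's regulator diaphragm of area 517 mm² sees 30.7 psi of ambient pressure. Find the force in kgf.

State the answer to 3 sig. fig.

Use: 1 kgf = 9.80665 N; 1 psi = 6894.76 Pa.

30.7 psi × 6894.76 = 211669 Pa
517 mm² × 10⁻⁶ = 5.17×10⁻⁴ m²
F = P × A = 211669 Pa × 5.17×10⁻⁴ m² = 109.433 N
109.433 N ÷ (9.80665 N/kgf) = 11.1591 kgf

11.2 kgf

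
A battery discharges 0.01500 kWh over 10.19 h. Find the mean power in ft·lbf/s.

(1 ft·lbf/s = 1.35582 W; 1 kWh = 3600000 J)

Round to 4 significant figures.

0.01500 kWh × 3600000 = 54000 J
10.19 h × 3600 = 36684 s
P = E / t = 54000 J / 36684 s = 1.47203 W
1.47203 W ÷ (1.35582 W/ft·lbf/s) = 1.08571 ft·lbf/s

1.086 ft·lbf/s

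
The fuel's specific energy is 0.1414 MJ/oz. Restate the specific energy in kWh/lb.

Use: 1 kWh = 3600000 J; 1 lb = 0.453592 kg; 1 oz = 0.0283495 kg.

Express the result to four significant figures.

0.6284 kWh/lb

0.1414 MJ/oz × 1000000 J/MJ ÷ 0.0283495 kg/oz = 4.98774×10⁶ J/kg
4.98774×10⁶ J/kg ÷ 3600000 J/kWh × 0.453592 kg/lb = 0.628444 kWh/lb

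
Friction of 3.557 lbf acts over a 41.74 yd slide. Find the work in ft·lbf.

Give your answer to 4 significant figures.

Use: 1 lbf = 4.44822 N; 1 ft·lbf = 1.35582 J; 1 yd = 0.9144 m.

3.557 lbf × 4.44822 → 15.8223 N
41.74 yd × 0.9144 → 38.1671 m
W = F × d = 15.8223 N × 38.1671 m = 603.891 J
603.891 J ÷ (1.35582 J/ft·lbf) = 445.406 ft·lbf

445.4 ft·lbf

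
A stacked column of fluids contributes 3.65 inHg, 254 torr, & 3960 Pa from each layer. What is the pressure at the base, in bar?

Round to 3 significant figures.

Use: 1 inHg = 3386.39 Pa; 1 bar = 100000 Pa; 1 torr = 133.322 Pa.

0.502 bar

3.65 inHg × 3386.39 = 12360.3 Pa
254 torr × 133.322 = 33863.8 Pa
3960 Pa (already Pa)
Total: 12360.3 + 33863.8 + 3960 = 50184.1 Pa
In bar: 50184.1 / 100000 = 0.501841 bar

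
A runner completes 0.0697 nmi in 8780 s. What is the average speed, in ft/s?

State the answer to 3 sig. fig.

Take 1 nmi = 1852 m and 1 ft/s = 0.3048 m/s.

0.0482 ft/s

0.0697 nmi × 1852 → 129.084 m
v = d / t = 129.084 m / 8780 s = 0.0147021 m/s
0.0147021 m/s ÷ (0.3048 m/s/ft/s) = 0.0482352 ft/s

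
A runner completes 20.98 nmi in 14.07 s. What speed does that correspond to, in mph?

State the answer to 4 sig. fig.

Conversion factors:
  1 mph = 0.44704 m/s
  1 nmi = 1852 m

20.98 nmi × 1852 → 38855 m
v = d / t = 38855 m / 14.07 s = 2761.55 m/s
2761.55 m/s ÷ (0.44704 m/s/mph) = 6177.41 mph

6177 mph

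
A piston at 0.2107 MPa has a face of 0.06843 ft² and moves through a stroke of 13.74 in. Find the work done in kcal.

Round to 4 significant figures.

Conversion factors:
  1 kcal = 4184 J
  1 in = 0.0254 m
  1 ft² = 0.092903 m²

0.2107 MPa → 210700 Pa
0.06843 ft² → 0.00635735 m²
F = P × A = 210700 × 0.00635735 = 1339.49 N
13.74 in → 0.348996 m
W = F × d = 1339.49 × 0.348996 = 467.477 J
In kcal: 467.477 / 4184 = 0.11173 kcal

0.1117 kcal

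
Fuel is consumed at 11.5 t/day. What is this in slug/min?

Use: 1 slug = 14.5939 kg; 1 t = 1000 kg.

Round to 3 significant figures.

11.5 t/day × 1000 kg/t ÷ 86400 s/day = 0.133102 kg/s
0.133102 kg/s ÷ 14.5939 kg/slug × 60 s/min = 0.547223 slug/min

0.547 slug/min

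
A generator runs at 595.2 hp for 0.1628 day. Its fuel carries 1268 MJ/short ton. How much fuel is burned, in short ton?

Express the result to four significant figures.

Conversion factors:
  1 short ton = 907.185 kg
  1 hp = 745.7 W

4.924 short ton

595.2 hp → 443841 W
0.1628 day → 14065.9 s
E = P × t = 443841 × 14065.9 = 6.24302×10⁹ J
1268 MJ/short ton → 1.39773×10⁶ J/kg
m = E / e_s = 6.24302×10⁹ / 1.39773×10⁶ = 4466.54 kg
In short ton: 4466.54 / 907.185 = 4.92352 short ton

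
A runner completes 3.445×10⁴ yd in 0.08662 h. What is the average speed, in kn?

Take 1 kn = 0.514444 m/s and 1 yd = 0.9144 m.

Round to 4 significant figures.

3.445×10⁴ yd × 0.9144 → 31501.1 m
0.08662 h × 3600 → 311.832 s
v = d / t = 31501.1 m / 311.832 s = 101.019 m/s
101.019 m/s ÷ (0.514444 m/s/kn) = 196.365 kn

196.4 kn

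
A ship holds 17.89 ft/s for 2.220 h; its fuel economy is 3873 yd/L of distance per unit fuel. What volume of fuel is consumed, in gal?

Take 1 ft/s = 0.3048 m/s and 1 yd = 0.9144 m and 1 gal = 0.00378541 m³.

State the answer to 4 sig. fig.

3.251 gal

17.89 ft/s → 5.45287 m/s
2.220 h → 7992 s
d = v × t = 5.45287 × 7992 = 43579.3 m
3873 yd/L → 3.54147×10⁶ m/m³
V = d / (distance per unit fuel) = 43579.3 / 3.54147×10⁶ = 0.0123054 m³
In gal: 0.0123054 / 0.00378541 = 3.25074 gal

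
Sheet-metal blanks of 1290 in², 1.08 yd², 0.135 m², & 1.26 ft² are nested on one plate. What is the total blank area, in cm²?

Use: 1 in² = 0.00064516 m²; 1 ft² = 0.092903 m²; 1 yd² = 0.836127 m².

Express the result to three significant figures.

1290 in² × 0.00064516 → 0.832256 m²
1.08 yd² × 0.836127 → 0.903017 m²
0.135 m² (already m²)
1.26 ft² × 0.092903 → 0.117058 m²
Sum: 0.832256 + 0.903017 + 0.135 + 0.117058 = 1.98733 m²
In cm²: 1.98733 / 0.0001 = 19873.3 cm²

1.99×10⁴ cm²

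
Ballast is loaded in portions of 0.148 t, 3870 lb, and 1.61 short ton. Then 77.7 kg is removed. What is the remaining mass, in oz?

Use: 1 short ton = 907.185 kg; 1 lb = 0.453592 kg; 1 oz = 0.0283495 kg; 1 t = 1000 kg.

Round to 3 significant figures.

1.16×10⁵ oz

0.148 t × 1000 = 148 kg
3870 lb × 0.453592 = 1755.4 kg
1.61 short ton × 907.185 = 1460.57 kg
77.7 kg (already kg)
Net: 148 + 1755.4 + 1460.57 − 77.7 = 3286.27 kg
In oz: 3286.27 / 0.0283495 = 115920 oz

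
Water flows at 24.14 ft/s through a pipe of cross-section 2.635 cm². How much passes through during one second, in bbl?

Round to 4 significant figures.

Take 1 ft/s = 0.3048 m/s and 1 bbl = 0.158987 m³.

0.01219 bbl

24.14 ft/s × 0.3048 → 7.35787 m/s
2.635 cm² × 0.0001 → 2.635×10⁻⁴ m²
V = v × A × t = 7.35787 m/s × 2.635×10⁻⁴ m² × 1 s = 0.0019388 m³
0.0019388 m³ ÷ (0.158987 m³/bbl) = 0.0121947 bbl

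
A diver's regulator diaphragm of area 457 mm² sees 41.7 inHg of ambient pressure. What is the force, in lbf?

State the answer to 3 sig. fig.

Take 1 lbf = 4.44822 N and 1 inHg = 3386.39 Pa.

14.5 lbf

41.7 inHg × 3386.39 = 141212 Pa
457 mm² × 10⁻⁶ = 4.57×10⁻⁴ m²
F = P × A = 141212 Pa × 4.57×10⁻⁴ m² = 64.5339 N
64.5339 N ÷ (4.44822 N/lbf) = 14.5078 lbf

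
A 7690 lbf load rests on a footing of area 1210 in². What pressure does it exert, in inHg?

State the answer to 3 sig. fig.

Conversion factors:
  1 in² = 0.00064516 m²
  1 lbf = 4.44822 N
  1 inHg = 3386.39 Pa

12.9 inHg

7690 lbf × 4.44822 = 34206.8 N
1210 in² × 0.00064516 = 0.780644 m²
P = F / A = 34206.8 N / 0.780644 m² = 43818.7 Pa
43818.7 Pa ÷ (3386.39 Pa/inHg) = 12.9396 inHg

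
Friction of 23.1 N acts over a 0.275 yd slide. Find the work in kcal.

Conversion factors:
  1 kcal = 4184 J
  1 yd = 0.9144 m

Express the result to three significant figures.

0.275 yd × 0.9144 = 0.25146 m
W = F × d = 23.1 N × 0.25146 m = 5.80873 J
5.80873 J ÷ (4184 J/kcal) = 0.00138832 kcal

0.00139 kcal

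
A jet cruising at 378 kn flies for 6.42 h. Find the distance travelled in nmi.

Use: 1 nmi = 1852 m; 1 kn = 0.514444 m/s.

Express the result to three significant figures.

2430 nmi

378 kn × 0.514444 = 194.46 m/s
6.42 h × 3600 = 23112 s
d = v × t = 194.46 m/s × 23112 s = 4.49436×10⁶ m
4.49436×10⁶ m ÷ (1852 m/nmi) = 2426.76 nmi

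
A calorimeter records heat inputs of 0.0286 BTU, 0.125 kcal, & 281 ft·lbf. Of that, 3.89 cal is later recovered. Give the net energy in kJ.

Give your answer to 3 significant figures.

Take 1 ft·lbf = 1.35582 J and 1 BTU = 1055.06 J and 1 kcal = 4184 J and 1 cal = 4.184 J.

0.918 kJ

0.0286 BTU × 1055.06 = 30.1747 J
0.125 kcal × 4184 = 523 J
281 ft·lbf × 1.35582 = 380.985 J
3.89 cal × 4.184 = 16.2758 J
Result: 30.1747 + 523 + 380.985 − 16.2758 = 917.884 J
In kJ: 917.884 / 1000 = 0.917884 kJ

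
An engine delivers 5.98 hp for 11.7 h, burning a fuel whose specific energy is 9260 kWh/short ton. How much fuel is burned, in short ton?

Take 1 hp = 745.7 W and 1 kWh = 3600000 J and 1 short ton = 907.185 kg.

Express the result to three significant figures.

0.00563 short ton

5.98 hp → 4459.29 W
11.7 h → 42120 s
E = P × t = 4459.29 × 42120 = 1.87825×10⁸ J
9260 kWh/short ton → 3.67466×10⁷ J/kg
m = E / e_s = 1.87825×10⁸ / 3.67466×10⁷ = 5.11136 kg
In short ton: 5.11136 / 907.185 = 0.00563431 short ton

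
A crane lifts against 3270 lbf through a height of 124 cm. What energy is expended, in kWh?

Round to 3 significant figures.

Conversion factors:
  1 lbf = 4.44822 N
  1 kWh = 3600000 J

3270 lbf × 4.44822 = 14545.7 N
124 cm × 0.01 = 1.24 m
W = F × d = 14545.7 N × 1.24 m = 18036.7 J
18036.7 J ÷ (3600000 J/kWh) = 0.00501019 kWh

0.00501 kWh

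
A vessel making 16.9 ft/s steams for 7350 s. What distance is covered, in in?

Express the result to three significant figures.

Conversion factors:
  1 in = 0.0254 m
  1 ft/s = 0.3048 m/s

1.49×10⁶ in

16.9 ft/s × 0.3048 → 5.15112 m/s
d = v × t = 5.15112 m/s × 7350 s = 37860.7 m
37860.7 m ÷ (0.0254 m/in) = 1.49058×10⁶ in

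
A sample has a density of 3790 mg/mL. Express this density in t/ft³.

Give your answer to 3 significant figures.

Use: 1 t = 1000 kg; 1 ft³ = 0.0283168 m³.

3790 mg/mL × 10⁻⁶ kg/mg ÷ 10⁻⁶ m³/mL = 3790 kg/m³
3790 kg/m³ ÷ 1000 kg/t × 0.0283168 m³/ft³ = 0.107321 t/ft³

0.107 t/ft³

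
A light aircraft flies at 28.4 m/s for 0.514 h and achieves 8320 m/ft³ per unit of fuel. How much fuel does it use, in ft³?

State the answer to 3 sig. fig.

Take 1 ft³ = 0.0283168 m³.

6.32 ft³

0.514 h → 1850.4 s
d = v × t = 28.4 × 1850.4 = 52551.4 m
8320 m/ft³ → 293819 m/m³
V = d / (distance per unit fuel) = 52551.4 / 293819 = 0.178856 m³
In ft³: 0.178856 / 0.0283168 = 6.31625 ft³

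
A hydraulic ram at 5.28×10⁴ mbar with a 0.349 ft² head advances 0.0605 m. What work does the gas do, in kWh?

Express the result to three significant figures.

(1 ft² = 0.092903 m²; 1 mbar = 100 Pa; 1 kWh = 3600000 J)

5.28×10⁴ mbar → 5.28×10⁶ Pa
0.349 ft² → 0.0324231 m²
F = P × A = 5.28×10⁶ × 0.0324231 = 171194 N
W = F × d = 171194 × 0.0605 = 10357.2 J
In kWh: 10357.2 / 3600000 = 0.002877 kWh

0.00288 kWh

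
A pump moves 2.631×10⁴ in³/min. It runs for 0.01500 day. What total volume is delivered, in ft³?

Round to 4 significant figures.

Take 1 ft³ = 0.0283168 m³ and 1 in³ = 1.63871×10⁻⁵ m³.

328.9 ft³

2.631×10⁴ in³/min → 0.00718574 m³/s
0.01500 day → 1296 s
V = Q × t = 0.00718574 × 1296 = 9.31272 m³
In ft³: 9.31272 / 0.0283168 = 328.876 ft³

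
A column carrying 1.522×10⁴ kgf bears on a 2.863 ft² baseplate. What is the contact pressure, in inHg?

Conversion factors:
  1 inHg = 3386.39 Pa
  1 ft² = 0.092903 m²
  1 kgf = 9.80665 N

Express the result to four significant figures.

165.7 inHg

1.522×10⁴ kgf × 9.80665 → 149257 N
2.863 ft² × 0.092903 → 0.265981 m²
P = F / A = 149257 N / 0.265981 m² = 561157 Pa
561157 Pa ÷ (3386.39 Pa/inHg) = 165.71 inHg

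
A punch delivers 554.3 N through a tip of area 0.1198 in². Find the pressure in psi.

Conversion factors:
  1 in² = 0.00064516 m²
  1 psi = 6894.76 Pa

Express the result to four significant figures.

1040 psi

0.1198 in² × 0.00064516 → 7.72902×10⁻⁵ m²
P = F / A = 554.3 N / 7.72902×10⁻⁵ m² = 7.17167×10⁶ Pa
7.17167×10⁶ Pa ÷ (6894.76 Pa/psi) = 1040.16 psi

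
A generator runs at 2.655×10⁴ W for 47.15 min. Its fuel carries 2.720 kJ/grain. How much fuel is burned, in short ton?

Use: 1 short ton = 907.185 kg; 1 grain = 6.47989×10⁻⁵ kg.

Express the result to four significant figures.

0.001972 short ton

47.15 min → 2829 s
E = P × t = 26550 × 2829 = 7.511×10⁷ J
2.720 kJ/grain → 4.1976×10⁷ J/kg
m = E / e_s = 7.511×10⁷ / 4.1976×10⁷ = 1.78936 kg
In short ton: 1.78936 / 907.185 = 0.00197243 short ton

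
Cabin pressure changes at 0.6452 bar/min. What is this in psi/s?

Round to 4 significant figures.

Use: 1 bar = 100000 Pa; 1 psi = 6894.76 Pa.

0.1560 psi/s

0.6452 bar/min × 100000 Pa/bar ÷ 60 s/min = 1075.33 Pa/s
1075.33 Pa/s ÷ 6894.76 Pa/psi = 0.155963 psi/s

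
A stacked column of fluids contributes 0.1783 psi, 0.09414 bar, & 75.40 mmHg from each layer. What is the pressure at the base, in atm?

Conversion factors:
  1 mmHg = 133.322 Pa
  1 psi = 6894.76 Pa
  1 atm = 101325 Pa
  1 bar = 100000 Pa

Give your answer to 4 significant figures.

0.1783 psi × 6894.76 → 1229.34 Pa
0.09414 bar × 100000 → 9414 Pa
75.40 mmHg × 133.322 → 10052.5 Pa
Sum: 1229.34 + 9414 + 10052.5 = 20695.8 Pa
In atm: 20695.8 / 101325 = 0.204252 atm

0.2043 atm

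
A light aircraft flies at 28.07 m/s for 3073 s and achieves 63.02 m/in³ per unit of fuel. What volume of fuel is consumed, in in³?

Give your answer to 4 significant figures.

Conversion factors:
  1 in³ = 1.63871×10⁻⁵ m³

1369 in³

d = v × t = 28.07 × 3073 = 86259.1 m
63.02 m/in³ → 3.84571×10⁶ m/m³
V = d / (distance per unit fuel) = 86259.1 / 3.84571×10⁶ = 0.02243 m³
In in³: 0.02243 / 1.63871×10⁻⁵ = 1368.76 in³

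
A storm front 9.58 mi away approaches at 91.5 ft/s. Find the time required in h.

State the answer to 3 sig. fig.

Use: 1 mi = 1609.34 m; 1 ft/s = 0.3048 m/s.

0.154 h

9.58 mi × 1609.34 = 15417.5 m
91.5 ft/s × 0.3048 = 27.8892 m/s
t = d / v = 15417.5 m / 27.8892 m/s = 552.813 s
552.813 s ÷ (3600 s/h) = 0.153559 h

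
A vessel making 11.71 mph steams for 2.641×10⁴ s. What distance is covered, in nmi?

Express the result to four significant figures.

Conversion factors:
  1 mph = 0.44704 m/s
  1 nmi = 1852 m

11.71 mph × 0.44704 → 5.23484 m/s
d = v × t = 5.23484 m/s × 26410 s = 138252 m
138252 m ÷ (1852 m/nmi) = 74.6501 nmi

74.65 nmi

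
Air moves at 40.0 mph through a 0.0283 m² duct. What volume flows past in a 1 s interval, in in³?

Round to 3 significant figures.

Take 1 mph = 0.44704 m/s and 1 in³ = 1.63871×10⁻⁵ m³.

3.09×10⁴ in³

40.0 mph × 0.44704 = 17.8816 m/s
V = v × A × t = 17.8816 m/s × 0.0283 m² × 1 s = 0.506049 m³
0.506049 m³ ÷ (1.63871×10⁻⁵ m³/in³) = 30880.9 in³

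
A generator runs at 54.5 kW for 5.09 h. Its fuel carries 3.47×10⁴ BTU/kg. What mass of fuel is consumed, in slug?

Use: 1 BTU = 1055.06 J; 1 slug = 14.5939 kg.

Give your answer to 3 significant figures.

54.5 kW → 54500 W
5.09 h → 18324 s
E = P × t = 54500 × 18324 = 9.98658×10⁸ J
3.47×10⁴ BTU/kg → 3.66106×10⁷ J/kg
m = E / e_s = 9.98658×10⁸ / 3.66106×10⁷ = 27.2778 kg
In slug: 27.2778 / 14.5939 = 1.86912 slug

1.87 slug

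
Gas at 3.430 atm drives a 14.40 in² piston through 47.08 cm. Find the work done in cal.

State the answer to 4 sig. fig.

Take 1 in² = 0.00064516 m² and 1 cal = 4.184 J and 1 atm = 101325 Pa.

3.430 atm → 347545 Pa
14.40 in² → 0.0092903 m²
F = P × A = 347545 × 0.0092903 = 3228.8 N
47.08 cm → 0.4708 m
W = F × d = 3228.8 × 0.4708 = 1520.12 J
In cal: 1520.12 / 4.184 = 363.317 cal

363.3 cal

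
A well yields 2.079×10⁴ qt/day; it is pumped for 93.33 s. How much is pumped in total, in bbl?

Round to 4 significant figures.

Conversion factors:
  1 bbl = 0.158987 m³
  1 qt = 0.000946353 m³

0.1337 bbl

2.079×10⁴ qt/day → 2.27716×10⁻⁴ m³/s
V = Q × t = 2.27716×10⁻⁴ × 93.33 = 0.0212527 m³
In bbl: 0.0212527 / 0.158987 = 0.133676 bbl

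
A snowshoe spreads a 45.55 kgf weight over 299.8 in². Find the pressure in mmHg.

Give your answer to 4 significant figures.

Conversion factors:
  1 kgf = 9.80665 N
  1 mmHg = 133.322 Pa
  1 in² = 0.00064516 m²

17.32 mmHg

45.55 kgf × 9.80665 = 446.693 N
299.8 in² × 0.00064516 = 0.193419 m²
P = F / A = 446.693 N / 0.193419 m² = 2309.46 Pa
2309.46 Pa ÷ (133.322 Pa/mmHg) = 17.3224 mmHg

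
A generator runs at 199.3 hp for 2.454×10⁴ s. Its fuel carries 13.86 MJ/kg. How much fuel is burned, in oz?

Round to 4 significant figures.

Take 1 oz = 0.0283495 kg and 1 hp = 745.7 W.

199.3 hp → 148618 W
E = P × t = 148618 × 24540 = 3.64709×10⁹ J
13.86 MJ/kg → 1.386×10⁷ J/kg
m = E / e_s = 3.64709×10⁹ / 1.386×10⁷ = 263.138 kg
In oz: 263.138 / 0.0283495 = 9281.93 oz

9282 oz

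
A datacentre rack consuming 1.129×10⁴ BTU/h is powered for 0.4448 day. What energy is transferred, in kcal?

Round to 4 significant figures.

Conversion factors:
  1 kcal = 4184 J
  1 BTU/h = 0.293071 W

3.039×10⁴ kcal

1.129×10⁴ BTU/h × 0.293071 = 3308.77 W
0.4448 day × 86400 = 38430.7 s
E = P × t = 3308.77 W × 38430.7 s = 1.27158×10⁸ J
1.27158×10⁸ J ÷ (4184 J/kcal) = 30391.5 kcal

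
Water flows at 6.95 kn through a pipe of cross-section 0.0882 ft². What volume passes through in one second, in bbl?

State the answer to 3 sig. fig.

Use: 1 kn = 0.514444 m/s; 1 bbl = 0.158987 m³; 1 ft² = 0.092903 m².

6.95 kn × 0.514444 = 3.57539 m/s
0.0882 ft² × 0.092903 = 0.00819404 m²
V = v × A × t = 3.57539 m/s × 0.00819404 m² × 1 s = 0.0292969 m³
0.0292969 m³ ÷ (0.158987 m³/bbl) = 0.184272 bbl

0.184 bbl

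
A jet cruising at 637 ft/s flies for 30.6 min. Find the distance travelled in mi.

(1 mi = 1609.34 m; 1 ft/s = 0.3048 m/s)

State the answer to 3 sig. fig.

637 ft/s × 0.3048 → 194.158 m/s
30.6 min × 60 → 1836 s
d = v × t = 194.158 m/s × 1836 s = 356474 m
356474 m ÷ (1609.34 m/mi) = 221.503 mi

222 mi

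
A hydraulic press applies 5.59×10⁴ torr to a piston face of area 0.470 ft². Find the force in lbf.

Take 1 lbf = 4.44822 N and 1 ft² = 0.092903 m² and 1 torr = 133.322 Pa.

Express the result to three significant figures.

7.32×10⁴ lbf

5.59×10⁴ torr × 133.322 = 7.4527×10⁶ Pa
0.470 ft² × 0.092903 = 0.0436644 m²
F = P × A = 7.4527×10⁶ Pa × 0.0436644 m² = 325418 N
325418 N ÷ (4.44822 N/lbf) = 73156.9 lbf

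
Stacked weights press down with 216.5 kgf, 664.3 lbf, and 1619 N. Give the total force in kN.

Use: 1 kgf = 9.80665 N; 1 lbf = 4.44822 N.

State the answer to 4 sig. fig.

6.697 kN

216.5 kgf × 9.80665 = 2123.14 N
664.3 lbf × 4.44822 = 2954.95 N
1619 N (already N)
Combined: 2123.14 + 2954.95 + 1619 = 6697.09 N
In kN: 6697.09 / 1000 = 6.69709 kN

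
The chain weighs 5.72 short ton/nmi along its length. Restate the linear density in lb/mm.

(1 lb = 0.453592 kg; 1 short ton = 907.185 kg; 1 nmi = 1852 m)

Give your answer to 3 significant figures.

0.00618 lb/mm

5.72 short ton/nmi × 907.185 kg/short ton ÷ 1852 m/nmi = 2.80189 kg/m
2.80189 kg/m ÷ 0.453592 kg/lb × 0.001 m/mm = 0.00617712 lb/mm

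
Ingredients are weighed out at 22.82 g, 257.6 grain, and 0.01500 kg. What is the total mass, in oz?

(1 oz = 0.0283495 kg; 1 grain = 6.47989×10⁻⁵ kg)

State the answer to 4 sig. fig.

22.82 g × 0.001 → 0.02282 kg
257.6 grain × 6.47989×10⁻⁵ → 0.0166922 kg
0.01500 kg (already kg)
Total: 0.02282 + 0.0166922 + 0.015 = 0.0545122 kg
In oz: 0.0545122 / 0.0283495 = 1.92286 oz

1.923 oz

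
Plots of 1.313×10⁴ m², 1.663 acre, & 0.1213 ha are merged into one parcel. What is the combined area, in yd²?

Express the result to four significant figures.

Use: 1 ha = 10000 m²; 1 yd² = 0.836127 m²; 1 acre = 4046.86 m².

1.313×10⁴ m² (already m²)
1.663 acre × 4046.86 = 6729.93 m²
0.1213 ha × 10000 = 1213 m²
Combined: 13130 + 6729.93 + 1213 = 21072.9 m²
In yd²: 21072.9 / 0.836127 = 25203 yd²

2.520×10⁴ yd²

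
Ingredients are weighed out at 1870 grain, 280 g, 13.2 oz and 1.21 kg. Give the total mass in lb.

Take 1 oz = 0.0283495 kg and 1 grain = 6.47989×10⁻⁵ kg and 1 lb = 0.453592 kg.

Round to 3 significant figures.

4.38 lb

1870 grain × 6.47989×10⁻⁵ = 0.121174 kg
280 g × 0.001 = 0.28 kg
13.2 oz × 0.0283495 = 0.374213 kg
1.21 kg (already kg)
Sum: 0.121174 + 0.28 + 0.374213 + 1.21 = 1.98539 kg
In lb: 1.98539 / 0.453592 = 4.37704 lb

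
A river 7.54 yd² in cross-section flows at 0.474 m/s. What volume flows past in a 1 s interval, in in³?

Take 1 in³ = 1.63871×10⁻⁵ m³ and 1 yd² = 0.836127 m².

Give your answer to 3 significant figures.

1.82×10⁵ in³

7.54 yd² × 0.836127 → 6.3044 m²
V = v × A × t = 0.474 m/s × 6.3044 m² × 1 s = 2.98829 m³
2.98829 m³ ÷ (1.63871×10⁻⁵ m³/in³) = 182356 in³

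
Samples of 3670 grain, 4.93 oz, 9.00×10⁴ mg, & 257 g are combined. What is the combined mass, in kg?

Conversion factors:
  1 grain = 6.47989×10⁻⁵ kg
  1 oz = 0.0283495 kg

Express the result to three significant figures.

0.725 kg

3670 grain × 6.47989×10⁻⁵ = 0.237812 kg
4.93 oz × 0.0283495 = 0.139763 kg
9.00×10⁴ mg × 10⁻⁶ = 0.09 kg
257 g × 0.001 = 0.257 kg
Sum: 0.237812 + 0.139763 + 0.09 + 0.257 = 0.724575 kg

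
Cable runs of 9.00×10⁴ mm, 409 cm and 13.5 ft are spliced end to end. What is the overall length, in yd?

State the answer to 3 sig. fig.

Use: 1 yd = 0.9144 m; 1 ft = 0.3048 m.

9.00×10⁴ mm × 0.001 = 90 m
409 cm × 0.01 = 4.09 m
13.5 ft × 0.3048 = 4.1148 m
Sum: 90 + 4.09 + 4.1148 = 98.2048 m
In yd: 98.2048 / 0.9144 = 107.398 yd

107 yd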